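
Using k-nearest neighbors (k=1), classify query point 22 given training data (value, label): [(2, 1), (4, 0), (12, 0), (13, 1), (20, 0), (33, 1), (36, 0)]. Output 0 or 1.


Distances from query 22:
Point 20 (class 0): distance = 2
K=1 nearest neighbors: classes = [0]
Votes for class 1: 0 / 1
Majority vote => class 0

0


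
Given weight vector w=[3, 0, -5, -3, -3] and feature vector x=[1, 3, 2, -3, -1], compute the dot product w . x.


Element-wise products:
3 * 1 = 3
0 * 3 = 0
-5 * 2 = -10
-3 * -3 = 9
-3 * -1 = 3
Sum = 3 + 0 + -10 + 9 + 3
= 5

5


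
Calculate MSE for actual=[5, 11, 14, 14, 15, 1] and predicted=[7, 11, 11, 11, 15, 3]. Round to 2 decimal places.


Differences: [-2, 0, 3, 3, 0, -2]
Squared errors: [4, 0, 9, 9, 0, 4]
Sum of squared errors = 26
MSE = 26 / 6 = 4.33

4.33


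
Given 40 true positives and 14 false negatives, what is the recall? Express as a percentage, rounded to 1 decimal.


Recall = TP / (TP + FN) * 100
= 40 / (40 + 14)
= 40 / 54
= 0.7407
= 74.1%

74.1


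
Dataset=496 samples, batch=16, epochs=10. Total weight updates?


Iterations per epoch = 496 / 16 = 31
Total updates = iterations_per_epoch * epochs
= 31 * 10
= 310

310


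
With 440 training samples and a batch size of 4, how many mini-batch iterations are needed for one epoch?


Iterations per epoch = dataset_size / batch_size
= 440 / 4
= 110

110


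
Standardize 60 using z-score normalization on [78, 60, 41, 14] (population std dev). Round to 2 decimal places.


Mean = (78 + 60 + 41 + 14) / 4 = 48.25
Variance = sum((x_i - mean)^2) / n = 562.1875
Std = sqrt(562.1875) = 23.7105
Z = (x - mean) / std
= (60 - 48.25) / 23.7105
= 11.75 / 23.7105
= 0.50

0.50


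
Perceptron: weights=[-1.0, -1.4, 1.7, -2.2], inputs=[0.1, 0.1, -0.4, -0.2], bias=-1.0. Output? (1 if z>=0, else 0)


z = w . x + b
= -1.0*0.1 + -1.4*0.1 + 1.7*-0.4 + -2.2*-0.2 + -1.0
= -0.1 + -0.14 + -0.68 + 0.44 + -1.0
= -0.48 + -1.0
= -1.48
Since z = -1.48 < 0, output = 0

0


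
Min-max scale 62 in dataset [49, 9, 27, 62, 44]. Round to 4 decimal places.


Min = 9, Max = 62
Range = 62 - 9 = 53
Scaled = (x - min) / (max - min)
= (62 - 9) / 53
= 53 / 53
= 1.0000

1.0000


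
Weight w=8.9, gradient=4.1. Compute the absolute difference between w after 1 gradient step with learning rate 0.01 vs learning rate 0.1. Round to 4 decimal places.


With lr=0.01: w_new = 8.9 - 0.01 * 4.1 = 8.859
With lr=0.1: w_new = 8.9 - 0.1 * 4.1 = 8.49
Absolute difference = |8.859 - 8.49|
= 0.3690

0.3690


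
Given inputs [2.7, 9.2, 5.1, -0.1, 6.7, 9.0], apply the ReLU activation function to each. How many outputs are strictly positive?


ReLU(x) = max(0, x) for each element:
ReLU(2.7) = 2.7
ReLU(9.2) = 9.2
ReLU(5.1) = 5.1
ReLU(-0.1) = 0
ReLU(6.7) = 6.7
ReLU(9.0) = 9.0
Active neurons (>0): 5

5


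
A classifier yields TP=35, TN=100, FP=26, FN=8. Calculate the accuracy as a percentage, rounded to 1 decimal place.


Accuracy = (TP + TN) / (TP + TN + FP + FN) * 100
= (35 + 100) / (35 + 100 + 26 + 8)
= 135 / 169
= 0.7988
= 79.9%

79.9


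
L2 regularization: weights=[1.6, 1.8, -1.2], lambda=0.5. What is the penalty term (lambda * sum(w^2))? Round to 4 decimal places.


Squaring each weight:
1.6^2 = 2.56
1.8^2 = 3.24
(-1.2)^2 = 1.44
Sum of squares = 7.24
Penalty = 0.5 * 7.24 = 3.6200

3.6200


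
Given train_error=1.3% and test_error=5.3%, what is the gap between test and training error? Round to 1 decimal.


Generalization gap = test_error - train_error
= 5.3 - 1.3
= 4.0%
A moderate gap.

4.0


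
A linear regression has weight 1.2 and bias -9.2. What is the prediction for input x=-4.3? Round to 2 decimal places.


y = 1.2 * -4.3 + (-9.2)
= -5.16 + (-9.2)
= -14.36

-14.36


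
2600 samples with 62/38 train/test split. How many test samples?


Train samples = 2600 * 62% = 1612
Test samples = 2600 - 1612
= 988

988


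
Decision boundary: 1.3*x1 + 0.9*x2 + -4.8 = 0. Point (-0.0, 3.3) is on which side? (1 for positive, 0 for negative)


Compute 1.3 * -0.0 + 0.9 * 3.3 + -4.8
= -0.0 + 2.97 + -4.8
= -1.83
Since -1.83 < 0, the point is on the negative side.

0


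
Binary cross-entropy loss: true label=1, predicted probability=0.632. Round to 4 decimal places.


For y=1: Loss = -log(p)
= -log(0.632)
= -(-0.4589)
= 0.4589

0.4589


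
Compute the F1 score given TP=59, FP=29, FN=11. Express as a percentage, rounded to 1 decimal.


Precision = TP / (TP + FP) = 59 / 88 = 0.6705
Recall = TP / (TP + FN) = 59 / 70 = 0.8429
F1 = 2 * P * R / (P + R)
= 2 * 0.6705 * 0.8429 / (0.6705 + 0.8429)
= 1.1302 / 1.5133
= 0.7468
As percentage: 74.7%

74.7


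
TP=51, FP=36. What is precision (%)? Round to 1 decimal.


Precision = TP / (TP + FP) * 100
= 51 / (51 + 36)
= 51 / 87
= 0.5862
= 58.6%

58.6


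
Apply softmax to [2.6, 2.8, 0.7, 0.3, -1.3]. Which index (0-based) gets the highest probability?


Softmax is a monotonic transformation, so it preserves the argmax.
We need to find the index of the maximum logit.
Index 0: 2.6
Index 1: 2.8
Index 2: 0.7
Index 3: 0.3
Index 4: -1.3
Maximum logit = 2.8 at index 1

1


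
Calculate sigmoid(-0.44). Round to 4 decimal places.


sigmoid(z) = 1 / (1 + exp(-z))
exp(-(-0.44)) = exp(0.44) = 1.5527
1 + 1.5527 = 2.5527
1 / 2.5527 = 0.3917

0.3917


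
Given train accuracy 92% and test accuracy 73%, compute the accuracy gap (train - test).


Gap = train_accuracy - test_accuracy
= 92 - 73
= 19%
This gap suggests the model is overfitting.

19


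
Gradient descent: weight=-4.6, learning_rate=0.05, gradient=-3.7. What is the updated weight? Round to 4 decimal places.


w_new = w_old - lr * gradient
= -4.6 - 0.05 * -3.7
= -4.6 - (-0.185)
= -4.4150

-4.4150


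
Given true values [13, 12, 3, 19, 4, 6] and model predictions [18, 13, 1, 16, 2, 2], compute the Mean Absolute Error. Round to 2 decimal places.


Absolute errors: [5, 1, 2, 3, 2, 4]
Sum of absolute errors = 17
MAE = 17 / 6 = 2.83

2.83


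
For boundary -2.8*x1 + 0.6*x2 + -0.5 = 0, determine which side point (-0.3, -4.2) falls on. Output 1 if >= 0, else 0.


Compute -2.8 * -0.3 + 0.6 * -4.2 + -0.5
= 0.84 + -2.52 + -0.5
= -2.18
Since -2.18 < 0, the point is on the negative side.

0


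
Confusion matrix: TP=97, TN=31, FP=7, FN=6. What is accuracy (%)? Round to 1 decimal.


Accuracy = (TP + TN) / (TP + TN + FP + FN) * 100
= (97 + 31) / (97 + 31 + 7 + 6)
= 128 / 141
= 0.9078
= 90.8%

90.8


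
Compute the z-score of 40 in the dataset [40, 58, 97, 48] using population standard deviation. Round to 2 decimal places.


Mean = (40 + 58 + 97 + 48) / 4 = 60.75
Variance = sum((x_i - mean)^2) / n = 478.6875
Std = sqrt(478.6875) = 21.8789
Z = (x - mean) / std
= (40 - 60.75) / 21.8789
= -20.75 / 21.8789
= -0.95

-0.95


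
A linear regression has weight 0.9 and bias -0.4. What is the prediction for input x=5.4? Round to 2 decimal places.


y = 0.9 * 5.4 + (-0.4)
= 4.86 + (-0.4)
= 4.46

4.46


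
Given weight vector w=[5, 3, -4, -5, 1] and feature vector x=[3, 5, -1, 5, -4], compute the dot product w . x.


Element-wise products:
5 * 3 = 15
3 * 5 = 15
-4 * -1 = 4
-5 * 5 = -25
1 * -4 = -4
Sum = 15 + 15 + 4 + -25 + -4
= 5

5


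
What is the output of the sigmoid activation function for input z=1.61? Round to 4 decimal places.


sigmoid(z) = 1 / (1 + exp(-z))
exp(-(1.61)) = exp(-1.61) = 0.1999
1 + 0.1999 = 1.1999
1 / 1.1999 = 0.8334

0.8334


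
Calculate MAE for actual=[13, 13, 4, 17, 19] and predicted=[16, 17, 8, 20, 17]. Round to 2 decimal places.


Absolute errors: [3, 4, 4, 3, 2]
Sum of absolute errors = 16
MAE = 16 / 5 = 3.20

3.20


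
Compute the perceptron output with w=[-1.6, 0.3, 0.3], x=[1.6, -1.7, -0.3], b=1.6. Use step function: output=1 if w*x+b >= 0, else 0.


z = w . x + b
= -1.6*1.6 + 0.3*-1.7 + 0.3*-0.3 + 1.6
= -2.56 + -0.51 + -0.09 + 1.6
= -3.16 + 1.6
= -1.56
Since z = -1.56 < 0, output = 0

0


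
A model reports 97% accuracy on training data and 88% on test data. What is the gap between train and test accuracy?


Gap = train_accuracy - test_accuracy
= 97 - 88
= 9%
This moderate gap may indicate mild overfitting.

9


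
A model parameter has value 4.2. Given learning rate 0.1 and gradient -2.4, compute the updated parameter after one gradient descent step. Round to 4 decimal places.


w_new = w_old - lr * gradient
= 4.2 - 0.1 * -2.4
= 4.2 - (-0.24)
= 4.4400

4.4400


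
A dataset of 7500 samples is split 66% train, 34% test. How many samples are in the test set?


Train samples = 7500 * 66% = 4950
Test samples = 7500 - 4950
= 2550

2550


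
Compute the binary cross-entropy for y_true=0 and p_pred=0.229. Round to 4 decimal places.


For y=0: Loss = -log(1-p)
= -log(1 - 0.229)
= -log(0.771)
= -(-0.2601)
= 0.2601

0.2601


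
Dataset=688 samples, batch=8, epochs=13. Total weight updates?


Iterations per epoch = 688 / 8 = 86
Total updates = iterations_per_epoch * epochs
= 86 * 13
= 1118

1118


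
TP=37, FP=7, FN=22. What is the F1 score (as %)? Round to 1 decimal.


Precision = TP / (TP + FP) = 37 / 44 = 0.8409
Recall = TP / (TP + FN) = 37 / 59 = 0.6271
F1 = 2 * P * R / (P + R)
= 2 * 0.8409 * 0.6271 / (0.8409 + 0.6271)
= 1.0547 / 1.468
= 0.7184
As percentage: 71.8%

71.8


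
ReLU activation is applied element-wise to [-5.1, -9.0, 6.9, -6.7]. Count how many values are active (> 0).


ReLU(x) = max(0, x) for each element:
ReLU(-5.1) = 0
ReLU(-9.0) = 0
ReLU(6.9) = 6.9
ReLU(-6.7) = 0
Active neurons (>0): 1

1


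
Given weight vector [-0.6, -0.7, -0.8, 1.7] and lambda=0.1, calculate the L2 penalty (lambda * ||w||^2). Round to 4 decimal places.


Squaring each weight:
(-0.6)^2 = 0.36
(-0.7)^2 = 0.49
(-0.8)^2 = 0.64
1.7^2 = 2.89
Sum of squares = 4.38
Penalty = 0.1 * 4.38 = 0.4380

0.4380


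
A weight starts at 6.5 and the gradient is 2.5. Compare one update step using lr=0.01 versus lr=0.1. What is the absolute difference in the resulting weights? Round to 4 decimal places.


With lr=0.01: w_new = 6.5 - 0.01 * 2.5 = 6.475
With lr=0.1: w_new = 6.5 - 0.1 * 2.5 = 6.25
Absolute difference = |6.475 - 6.25|
= 0.2250

0.2250


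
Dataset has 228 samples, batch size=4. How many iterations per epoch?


Iterations per epoch = dataset_size / batch_size
= 228 / 4
= 57

57


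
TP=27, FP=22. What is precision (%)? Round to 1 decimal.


Precision = TP / (TP + FP) * 100
= 27 / (27 + 22)
= 27 / 49
= 0.551
= 55.1%

55.1


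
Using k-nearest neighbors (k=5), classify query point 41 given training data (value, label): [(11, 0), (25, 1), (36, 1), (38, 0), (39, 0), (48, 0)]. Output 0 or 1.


Distances from query 41:
Point 39 (class 0): distance = 2
Point 38 (class 0): distance = 3
Point 36 (class 1): distance = 5
Point 48 (class 0): distance = 7
Point 25 (class 1): distance = 16
K=5 nearest neighbors: classes = [0, 0, 1, 0, 1]
Votes for class 1: 2 / 5
Majority vote => class 0

0


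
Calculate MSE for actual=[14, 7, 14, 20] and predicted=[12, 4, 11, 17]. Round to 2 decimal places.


Differences: [2, 3, 3, 3]
Squared errors: [4, 9, 9, 9]
Sum of squared errors = 31
MSE = 31 / 4 = 7.75

7.75


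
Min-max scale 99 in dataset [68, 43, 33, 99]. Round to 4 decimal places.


Min = 33, Max = 99
Range = 99 - 33 = 66
Scaled = (x - min) / (max - min)
= (99 - 33) / 66
= 66 / 66
= 1.0000

1.0000


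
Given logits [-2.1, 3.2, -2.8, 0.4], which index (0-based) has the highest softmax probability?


Softmax is a monotonic transformation, so it preserves the argmax.
We need to find the index of the maximum logit.
Index 0: -2.1
Index 1: 3.2
Index 2: -2.8
Index 3: 0.4
Maximum logit = 3.2 at index 1

1


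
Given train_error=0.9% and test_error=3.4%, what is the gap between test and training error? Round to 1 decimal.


Generalization gap = test_error - train_error
= 3.4 - 0.9
= 2.5%
A moderate gap.

2.5


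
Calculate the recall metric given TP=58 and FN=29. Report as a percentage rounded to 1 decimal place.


Recall = TP / (TP + FN) * 100
= 58 / (58 + 29)
= 58 / 87
= 0.6667
= 66.7%

66.7


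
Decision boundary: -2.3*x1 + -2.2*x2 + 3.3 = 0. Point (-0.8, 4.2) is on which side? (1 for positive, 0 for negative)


Compute -2.3 * -0.8 + -2.2 * 4.2 + 3.3
= 1.84 + -9.24 + 3.3
= -4.1
Since -4.1 < 0, the point is on the negative side.

0


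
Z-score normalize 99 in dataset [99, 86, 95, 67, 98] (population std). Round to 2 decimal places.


Mean = (99 + 86 + 95 + 67 + 98) / 5 = 89.0
Variance = sum((x_i - mean)^2) / n = 142.0
Std = sqrt(142.0) = 11.9164
Z = (x - mean) / std
= (99 - 89.0) / 11.9164
= 10.0 / 11.9164
= 0.84

0.84


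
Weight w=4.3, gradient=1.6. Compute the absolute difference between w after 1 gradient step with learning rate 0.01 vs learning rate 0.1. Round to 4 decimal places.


With lr=0.01: w_new = 4.3 - 0.01 * 1.6 = 4.284
With lr=0.1: w_new = 4.3 - 0.1 * 1.6 = 4.14
Absolute difference = |4.284 - 4.14|
= 0.1440

0.1440


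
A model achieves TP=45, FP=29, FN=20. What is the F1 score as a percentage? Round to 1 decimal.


Precision = TP / (TP + FP) = 45 / 74 = 0.6081
Recall = TP / (TP + FN) = 45 / 65 = 0.6923
F1 = 2 * P * R / (P + R)
= 2 * 0.6081 * 0.6923 / (0.6081 + 0.6923)
= 0.842 / 1.3004
= 0.6475
As percentage: 64.7%

64.7


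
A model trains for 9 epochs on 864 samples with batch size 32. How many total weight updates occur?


Iterations per epoch = 864 / 32 = 27
Total updates = iterations_per_epoch * epochs
= 27 * 9
= 243

243


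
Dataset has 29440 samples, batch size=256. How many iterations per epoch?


Iterations per epoch = dataset_size / batch_size
= 29440 / 256
= 115

115


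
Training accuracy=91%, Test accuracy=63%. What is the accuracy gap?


Gap = train_accuracy - test_accuracy
= 91 - 63
= 28%
This large gap strongly indicates overfitting.

28


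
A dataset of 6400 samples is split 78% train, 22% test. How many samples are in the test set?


Train samples = 6400 * 78% = 4992
Test samples = 6400 - 4992
= 1408

1408


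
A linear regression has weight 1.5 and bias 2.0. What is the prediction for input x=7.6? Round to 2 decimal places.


y = 1.5 * 7.6 + (2.0)
= 11.4 + (2.0)
= 13.40

13.40


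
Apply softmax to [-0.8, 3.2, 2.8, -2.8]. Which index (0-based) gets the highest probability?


Softmax is a monotonic transformation, so it preserves the argmax.
We need to find the index of the maximum logit.
Index 0: -0.8
Index 1: 3.2
Index 2: 2.8
Index 3: -2.8
Maximum logit = 3.2 at index 1

1


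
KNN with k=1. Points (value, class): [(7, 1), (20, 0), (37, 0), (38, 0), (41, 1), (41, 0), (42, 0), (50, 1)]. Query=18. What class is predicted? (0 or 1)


Distances from query 18:
Point 20 (class 0): distance = 2
K=1 nearest neighbors: classes = [0]
Votes for class 1: 0 / 1
Majority vote => class 0

0


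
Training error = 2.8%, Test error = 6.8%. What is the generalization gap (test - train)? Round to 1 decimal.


Generalization gap = test_error - train_error
= 6.8 - 2.8
= 4.0%
A moderate gap.

4.0


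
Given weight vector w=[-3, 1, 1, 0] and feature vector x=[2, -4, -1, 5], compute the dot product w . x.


Element-wise products:
-3 * 2 = -6
1 * -4 = -4
1 * -1 = -1
0 * 5 = 0
Sum = -6 + -4 + -1 + 0
= -11

-11


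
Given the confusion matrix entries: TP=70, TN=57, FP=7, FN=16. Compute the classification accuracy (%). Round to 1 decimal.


Accuracy = (TP + TN) / (TP + TN + FP + FN) * 100
= (70 + 57) / (70 + 57 + 7 + 16)
= 127 / 150
= 0.8467
= 84.7%

84.7


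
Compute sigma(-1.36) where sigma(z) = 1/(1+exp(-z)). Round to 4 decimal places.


sigmoid(z) = 1 / (1 + exp(-z))
exp(-(-1.36)) = exp(1.36) = 3.8962
1 + 3.8962 = 4.8962
1 / 4.8962 = 0.2042

0.2042


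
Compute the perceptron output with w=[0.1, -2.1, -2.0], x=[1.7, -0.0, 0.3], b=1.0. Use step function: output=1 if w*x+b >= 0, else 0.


z = w . x + b
= 0.1*1.7 + -2.1*-0.0 + -2.0*0.3 + 1.0
= 0.17 + 0.0 + -0.6 + 1.0
= -0.43 + 1.0
= 0.57
Since z = 0.57 >= 0, output = 1

1


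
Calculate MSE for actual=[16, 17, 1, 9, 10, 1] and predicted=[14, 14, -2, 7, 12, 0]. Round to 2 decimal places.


Differences: [2, 3, 3, 2, -2, 1]
Squared errors: [4, 9, 9, 4, 4, 1]
Sum of squared errors = 31
MSE = 31 / 6 = 5.17

5.17


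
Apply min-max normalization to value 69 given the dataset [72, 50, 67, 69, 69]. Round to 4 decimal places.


Min = 50, Max = 72
Range = 72 - 50 = 22
Scaled = (x - min) / (max - min)
= (69 - 50) / 22
= 19 / 22
= 0.8636

0.8636


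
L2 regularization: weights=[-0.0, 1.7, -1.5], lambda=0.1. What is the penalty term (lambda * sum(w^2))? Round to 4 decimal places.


Squaring each weight:
(-0.0)^2 = 0.0
1.7^2 = 2.89
(-1.5)^2 = 2.25
Sum of squares = 5.14
Penalty = 0.1 * 5.14 = 0.5140

0.5140


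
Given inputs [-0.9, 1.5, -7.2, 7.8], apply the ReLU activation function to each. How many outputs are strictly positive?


ReLU(x) = max(0, x) for each element:
ReLU(-0.9) = 0
ReLU(1.5) = 1.5
ReLU(-7.2) = 0
ReLU(7.8) = 7.8
Active neurons (>0): 2

2


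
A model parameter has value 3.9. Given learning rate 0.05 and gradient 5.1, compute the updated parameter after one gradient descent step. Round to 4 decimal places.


w_new = w_old - lr * gradient
= 3.9 - 0.05 * 5.1
= 3.9 - (0.255)
= 3.6450

3.6450


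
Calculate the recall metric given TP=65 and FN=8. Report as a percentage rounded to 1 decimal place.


Recall = TP / (TP + FN) * 100
= 65 / (65 + 8)
= 65 / 73
= 0.8904
= 89.0%

89.0


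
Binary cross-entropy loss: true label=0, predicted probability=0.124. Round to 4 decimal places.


For y=0: Loss = -log(1-p)
= -log(1 - 0.124)
= -log(0.876)
= -(-0.1324)
= 0.1324

0.1324


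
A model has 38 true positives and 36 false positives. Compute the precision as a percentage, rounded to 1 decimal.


Precision = TP / (TP + FP) * 100
= 38 / (38 + 36)
= 38 / 74
= 0.5135
= 51.4%

51.4


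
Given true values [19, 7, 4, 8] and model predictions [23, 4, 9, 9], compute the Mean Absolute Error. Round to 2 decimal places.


Absolute errors: [4, 3, 5, 1]
Sum of absolute errors = 13
MAE = 13 / 4 = 3.25

3.25


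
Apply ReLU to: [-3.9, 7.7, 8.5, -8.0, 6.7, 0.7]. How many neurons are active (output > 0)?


ReLU(x) = max(0, x) for each element:
ReLU(-3.9) = 0
ReLU(7.7) = 7.7
ReLU(8.5) = 8.5
ReLU(-8.0) = 0
ReLU(6.7) = 6.7
ReLU(0.7) = 0.7
Active neurons (>0): 4

4


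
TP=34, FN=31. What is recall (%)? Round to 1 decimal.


Recall = TP / (TP + FN) * 100
= 34 / (34 + 31)
= 34 / 65
= 0.5231
= 52.3%

52.3


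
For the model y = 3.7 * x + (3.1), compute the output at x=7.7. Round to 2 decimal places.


y = 3.7 * 7.7 + (3.1)
= 28.49 + (3.1)
= 31.59

31.59


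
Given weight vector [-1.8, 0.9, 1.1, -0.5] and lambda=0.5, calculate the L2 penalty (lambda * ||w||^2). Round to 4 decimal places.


Squaring each weight:
(-1.8)^2 = 3.24
0.9^2 = 0.81
1.1^2 = 1.21
(-0.5)^2 = 0.25
Sum of squares = 5.51
Penalty = 0.5 * 5.51 = 2.7550

2.7550


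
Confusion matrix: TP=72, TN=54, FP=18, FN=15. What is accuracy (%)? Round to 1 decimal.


Accuracy = (TP + TN) / (TP + TN + FP + FN) * 100
= (72 + 54) / (72 + 54 + 18 + 15)
= 126 / 159
= 0.7925
= 79.2%

79.2


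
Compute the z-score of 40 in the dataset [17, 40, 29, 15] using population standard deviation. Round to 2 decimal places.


Mean = (17 + 40 + 29 + 15) / 4 = 25.25
Variance = sum((x_i - mean)^2) / n = 101.1875
Std = sqrt(101.1875) = 10.0592
Z = (x - mean) / std
= (40 - 25.25) / 10.0592
= 14.75 / 10.0592
= 1.47

1.47


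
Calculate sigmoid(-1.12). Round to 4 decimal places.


sigmoid(z) = 1 / (1 + exp(-z))
exp(-(-1.12)) = exp(1.12) = 3.0649
1 + 3.0649 = 4.0649
1 / 4.0649 = 0.2460

0.2460


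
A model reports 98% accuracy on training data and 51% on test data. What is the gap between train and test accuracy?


Gap = train_accuracy - test_accuracy
= 98 - 51
= 47%
This large gap strongly indicates overfitting.

47


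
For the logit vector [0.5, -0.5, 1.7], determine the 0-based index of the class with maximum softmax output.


Softmax is a monotonic transformation, so it preserves the argmax.
We need to find the index of the maximum logit.
Index 0: 0.5
Index 1: -0.5
Index 2: 1.7
Maximum logit = 1.7 at index 2

2


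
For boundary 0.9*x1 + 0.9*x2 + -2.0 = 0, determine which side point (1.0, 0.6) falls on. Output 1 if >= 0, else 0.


Compute 0.9 * 1.0 + 0.9 * 0.6 + -2.0
= 0.9 + 0.54 + -2.0
= -0.56
Since -0.56 < 0, the point is on the negative side.

0


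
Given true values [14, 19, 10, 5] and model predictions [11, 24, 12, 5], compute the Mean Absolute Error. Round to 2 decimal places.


Absolute errors: [3, 5, 2, 0]
Sum of absolute errors = 10
MAE = 10 / 4 = 2.50

2.50


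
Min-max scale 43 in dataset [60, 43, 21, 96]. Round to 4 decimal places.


Min = 21, Max = 96
Range = 96 - 21 = 75
Scaled = (x - min) / (max - min)
= (43 - 21) / 75
= 22 / 75
= 0.2933

0.2933


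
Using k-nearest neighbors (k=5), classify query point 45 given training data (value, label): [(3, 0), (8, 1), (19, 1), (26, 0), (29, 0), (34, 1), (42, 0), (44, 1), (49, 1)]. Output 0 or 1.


Distances from query 45:
Point 44 (class 1): distance = 1
Point 42 (class 0): distance = 3
Point 49 (class 1): distance = 4
Point 34 (class 1): distance = 11
Point 29 (class 0): distance = 16
K=5 nearest neighbors: classes = [1, 0, 1, 1, 0]
Votes for class 1: 3 / 5
Majority vote => class 1

1


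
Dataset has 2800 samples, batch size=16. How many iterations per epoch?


Iterations per epoch = dataset_size / batch_size
= 2800 / 16
= 175

175


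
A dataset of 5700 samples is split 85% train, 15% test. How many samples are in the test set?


Train samples = 5700 * 85% = 4845
Test samples = 5700 - 4845
= 855

855


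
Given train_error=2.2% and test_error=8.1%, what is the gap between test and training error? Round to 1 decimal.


Generalization gap = test_error - train_error
= 8.1 - 2.2
= 5.9%
A moderate gap.

5.9


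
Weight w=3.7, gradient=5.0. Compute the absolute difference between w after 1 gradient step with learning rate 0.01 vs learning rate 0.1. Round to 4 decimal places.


With lr=0.01: w_new = 3.7 - 0.01 * 5.0 = 3.65
With lr=0.1: w_new = 3.7 - 0.1 * 5.0 = 3.2
Absolute difference = |3.65 - 3.2|
= 0.4500

0.4500


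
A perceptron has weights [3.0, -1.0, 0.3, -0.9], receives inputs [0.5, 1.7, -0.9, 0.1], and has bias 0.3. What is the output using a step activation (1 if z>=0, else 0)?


z = w . x + b
= 3.0*0.5 + -1.0*1.7 + 0.3*-0.9 + -0.9*0.1 + 0.3
= 1.5 + -1.7 + -0.27 + -0.09 + 0.3
= -0.56 + 0.3
= -0.26
Since z = -0.26 < 0, output = 0

0


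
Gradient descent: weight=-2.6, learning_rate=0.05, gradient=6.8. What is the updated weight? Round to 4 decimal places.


w_new = w_old - lr * gradient
= -2.6 - 0.05 * 6.8
= -2.6 - (0.34)
= -2.9400

-2.9400


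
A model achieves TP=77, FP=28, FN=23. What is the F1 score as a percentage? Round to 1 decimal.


Precision = TP / (TP + FP) = 77 / 105 = 0.7333
Recall = TP / (TP + FN) = 77 / 100 = 0.77
F1 = 2 * P * R / (P + R)
= 2 * 0.7333 * 0.77 / (0.7333 + 0.77)
= 1.1293 / 1.5033
= 0.7512
As percentage: 75.1%

75.1


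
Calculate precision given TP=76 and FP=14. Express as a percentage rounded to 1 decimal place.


Precision = TP / (TP + FP) * 100
= 76 / (76 + 14)
= 76 / 90
= 0.8444
= 84.4%

84.4


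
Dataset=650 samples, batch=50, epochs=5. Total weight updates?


Iterations per epoch = 650 / 50 = 13
Total updates = iterations_per_epoch * epochs
= 13 * 5
= 65

65


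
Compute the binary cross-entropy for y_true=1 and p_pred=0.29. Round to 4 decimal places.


For y=1: Loss = -log(p)
= -log(0.29)
= -(-1.2379)
= 1.2379

1.2379


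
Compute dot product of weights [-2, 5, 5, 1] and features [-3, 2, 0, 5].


Element-wise products:
-2 * -3 = 6
5 * 2 = 10
5 * 0 = 0
1 * 5 = 5
Sum = 6 + 10 + 0 + 5
= 21

21


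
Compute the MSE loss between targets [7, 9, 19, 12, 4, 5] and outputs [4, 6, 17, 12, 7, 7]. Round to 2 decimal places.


Differences: [3, 3, 2, 0, -3, -2]
Squared errors: [9, 9, 4, 0, 9, 4]
Sum of squared errors = 35
MSE = 35 / 6 = 5.83

5.83


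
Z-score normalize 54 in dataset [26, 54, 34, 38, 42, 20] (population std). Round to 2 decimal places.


Mean = (26 + 54 + 34 + 38 + 42 + 20) / 6 = 35.6667
Variance = sum((x_i - mean)^2) / n = 120.5556
Std = sqrt(120.5556) = 10.9798
Z = (x - mean) / std
= (54 - 35.6667) / 10.9798
= 18.3333 / 10.9798
= 1.67

1.67


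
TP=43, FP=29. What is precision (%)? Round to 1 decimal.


Precision = TP / (TP + FP) * 100
= 43 / (43 + 29)
= 43 / 72
= 0.5972
= 59.7%

59.7


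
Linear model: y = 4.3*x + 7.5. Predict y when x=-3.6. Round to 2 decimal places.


y = 4.3 * -3.6 + (7.5)
= -15.48 + (7.5)
= -7.98

-7.98


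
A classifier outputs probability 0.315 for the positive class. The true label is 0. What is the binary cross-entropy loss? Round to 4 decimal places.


For y=0: Loss = -log(1-p)
= -log(1 - 0.315)
= -log(0.685)
= -(-0.3783)
= 0.3783

0.3783


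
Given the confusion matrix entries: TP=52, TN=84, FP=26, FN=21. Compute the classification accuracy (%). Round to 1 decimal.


Accuracy = (TP + TN) / (TP + TN + FP + FN) * 100
= (52 + 84) / (52 + 84 + 26 + 21)
= 136 / 183
= 0.7432
= 74.3%

74.3


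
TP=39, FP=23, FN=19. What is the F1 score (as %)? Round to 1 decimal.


Precision = TP / (TP + FP) = 39 / 62 = 0.629
Recall = TP / (TP + FN) = 39 / 58 = 0.6724
F1 = 2 * P * R / (P + R)
= 2 * 0.629 * 0.6724 / (0.629 + 0.6724)
= 0.8459 / 1.3014
= 0.65
As percentage: 65.0%

65.0


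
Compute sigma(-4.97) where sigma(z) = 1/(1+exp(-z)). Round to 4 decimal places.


sigmoid(z) = 1 / (1 + exp(-z))
exp(-(-4.97)) = exp(4.97) = 144.0269
1 + 144.0269 = 145.0269
1 / 145.0269 = 0.0069

0.0069


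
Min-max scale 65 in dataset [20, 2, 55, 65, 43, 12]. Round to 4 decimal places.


Min = 2, Max = 65
Range = 65 - 2 = 63
Scaled = (x - min) / (max - min)
= (65 - 2) / 63
= 63 / 63
= 1.0000

1.0000


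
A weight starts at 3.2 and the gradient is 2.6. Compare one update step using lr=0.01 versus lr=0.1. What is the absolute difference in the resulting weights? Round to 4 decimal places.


With lr=0.01: w_new = 3.2 - 0.01 * 2.6 = 3.174
With lr=0.1: w_new = 3.2 - 0.1 * 2.6 = 2.94
Absolute difference = |3.174 - 2.94|
= 0.2340

0.2340


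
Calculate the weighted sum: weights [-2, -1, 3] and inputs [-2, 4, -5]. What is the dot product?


Element-wise products:
-2 * -2 = 4
-1 * 4 = -4
3 * -5 = -15
Sum = 4 + -4 + -15
= -15

-15


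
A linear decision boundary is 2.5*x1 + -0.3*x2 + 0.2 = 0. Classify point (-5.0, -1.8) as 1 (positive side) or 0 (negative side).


Compute 2.5 * -5.0 + -0.3 * -1.8 + 0.2
= -12.5 + 0.54 + 0.2
= -11.76
Since -11.76 < 0, the point is on the negative side.

0


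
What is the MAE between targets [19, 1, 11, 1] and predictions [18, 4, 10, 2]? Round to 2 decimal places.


Absolute errors: [1, 3, 1, 1]
Sum of absolute errors = 6
MAE = 6 / 4 = 1.50

1.50


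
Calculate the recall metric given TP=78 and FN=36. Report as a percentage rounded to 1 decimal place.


Recall = TP / (TP + FN) * 100
= 78 / (78 + 36)
= 78 / 114
= 0.6842
= 68.4%

68.4


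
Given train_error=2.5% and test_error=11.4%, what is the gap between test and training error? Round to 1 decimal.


Generalization gap = test_error - train_error
= 11.4 - 2.5
= 8.9%
A moderate gap.

8.9


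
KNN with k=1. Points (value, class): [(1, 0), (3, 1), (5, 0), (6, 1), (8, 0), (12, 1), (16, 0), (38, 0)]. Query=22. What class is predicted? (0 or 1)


Distances from query 22:
Point 16 (class 0): distance = 6
K=1 nearest neighbors: classes = [0]
Votes for class 1: 0 / 1
Majority vote => class 0

0


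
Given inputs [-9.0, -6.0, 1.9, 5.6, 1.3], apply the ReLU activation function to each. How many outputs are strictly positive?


ReLU(x) = max(0, x) for each element:
ReLU(-9.0) = 0
ReLU(-6.0) = 0
ReLU(1.9) = 1.9
ReLU(5.6) = 5.6
ReLU(1.3) = 1.3
Active neurons (>0): 3

3


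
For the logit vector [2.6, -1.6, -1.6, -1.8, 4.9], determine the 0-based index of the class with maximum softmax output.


Softmax is a monotonic transformation, so it preserves the argmax.
We need to find the index of the maximum logit.
Index 0: 2.6
Index 1: -1.6
Index 2: -1.6
Index 3: -1.8
Index 4: 4.9
Maximum logit = 4.9 at index 4

4


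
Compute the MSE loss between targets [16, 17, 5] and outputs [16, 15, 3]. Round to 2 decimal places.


Differences: [0, 2, 2]
Squared errors: [0, 4, 4]
Sum of squared errors = 8
MSE = 8 / 3 = 2.67

2.67


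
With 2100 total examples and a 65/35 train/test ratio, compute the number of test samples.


Train samples = 2100 * 65% = 1365
Test samples = 2100 - 1365
= 735

735


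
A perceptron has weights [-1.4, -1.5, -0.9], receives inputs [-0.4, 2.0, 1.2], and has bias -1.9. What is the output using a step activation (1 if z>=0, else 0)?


z = w . x + b
= -1.4*-0.4 + -1.5*2.0 + -0.9*1.2 + -1.9
= 0.56 + -3.0 + -1.08 + -1.9
= -3.52 + -1.9
= -5.42
Since z = -5.42 < 0, output = 0

0


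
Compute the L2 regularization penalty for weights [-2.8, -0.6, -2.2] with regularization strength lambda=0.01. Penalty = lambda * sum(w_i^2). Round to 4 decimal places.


Squaring each weight:
(-2.8)^2 = 7.84
(-0.6)^2 = 0.36
(-2.2)^2 = 4.84
Sum of squares = 13.04
Penalty = 0.01 * 13.04 = 0.1304

0.1304


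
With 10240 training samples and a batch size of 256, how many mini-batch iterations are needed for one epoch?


Iterations per epoch = dataset_size / batch_size
= 10240 / 256
= 40

40


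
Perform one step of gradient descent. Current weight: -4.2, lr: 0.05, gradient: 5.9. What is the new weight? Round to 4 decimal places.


w_new = w_old - lr * gradient
= -4.2 - 0.05 * 5.9
= -4.2 - (0.295)
= -4.4950

-4.4950


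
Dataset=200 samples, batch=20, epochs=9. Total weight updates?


Iterations per epoch = 200 / 20 = 10
Total updates = iterations_per_epoch * epochs
= 10 * 9
= 90

90


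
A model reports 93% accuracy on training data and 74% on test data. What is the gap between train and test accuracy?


Gap = train_accuracy - test_accuracy
= 93 - 74
= 19%
This gap suggests the model is overfitting.

19


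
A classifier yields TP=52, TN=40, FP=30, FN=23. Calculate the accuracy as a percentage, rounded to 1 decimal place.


Accuracy = (TP + TN) / (TP + TN + FP + FN) * 100
= (52 + 40) / (52 + 40 + 30 + 23)
= 92 / 145
= 0.6345
= 63.4%

63.4


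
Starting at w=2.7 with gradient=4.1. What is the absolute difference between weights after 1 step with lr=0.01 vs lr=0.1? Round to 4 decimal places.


With lr=0.01: w_new = 2.7 - 0.01 * 4.1 = 2.659
With lr=0.1: w_new = 2.7 - 0.1 * 4.1 = 2.29
Absolute difference = |2.659 - 2.29|
= 0.3690

0.3690


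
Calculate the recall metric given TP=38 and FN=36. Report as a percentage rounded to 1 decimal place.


Recall = TP / (TP + FN) * 100
= 38 / (38 + 36)
= 38 / 74
= 0.5135
= 51.4%

51.4


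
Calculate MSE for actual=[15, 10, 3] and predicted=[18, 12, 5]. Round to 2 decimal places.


Differences: [-3, -2, -2]
Squared errors: [9, 4, 4]
Sum of squared errors = 17
MSE = 17 / 3 = 5.67

5.67


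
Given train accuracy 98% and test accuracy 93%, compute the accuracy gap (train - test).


Gap = train_accuracy - test_accuracy
= 98 - 93
= 5%
This moderate gap may indicate mild overfitting.

5


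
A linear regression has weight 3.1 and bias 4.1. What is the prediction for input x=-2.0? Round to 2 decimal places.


y = 3.1 * -2.0 + (4.1)
= -6.2 + (4.1)
= -2.10

-2.10


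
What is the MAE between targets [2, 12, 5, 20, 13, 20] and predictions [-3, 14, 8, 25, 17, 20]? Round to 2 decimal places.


Absolute errors: [5, 2, 3, 5, 4, 0]
Sum of absolute errors = 19
MAE = 19 / 6 = 3.17

3.17


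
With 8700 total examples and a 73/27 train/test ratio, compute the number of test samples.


Train samples = 8700 * 73% = 6351
Test samples = 8700 - 6351
= 2349

2349


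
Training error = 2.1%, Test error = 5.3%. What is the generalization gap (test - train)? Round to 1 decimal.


Generalization gap = test_error - train_error
= 5.3 - 2.1
= 3.2%
A moderate gap.

3.2


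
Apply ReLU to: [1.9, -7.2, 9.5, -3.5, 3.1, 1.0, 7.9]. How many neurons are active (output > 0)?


ReLU(x) = max(0, x) for each element:
ReLU(1.9) = 1.9
ReLU(-7.2) = 0
ReLU(9.5) = 9.5
ReLU(-3.5) = 0
ReLU(3.1) = 3.1
ReLU(1.0) = 1.0
ReLU(7.9) = 7.9
Active neurons (>0): 5

5


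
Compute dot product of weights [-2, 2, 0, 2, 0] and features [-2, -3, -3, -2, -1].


Element-wise products:
-2 * -2 = 4
2 * -3 = -6
0 * -3 = 0
2 * -2 = -4
0 * -1 = 0
Sum = 4 + -6 + 0 + -4 + 0
= -6

-6


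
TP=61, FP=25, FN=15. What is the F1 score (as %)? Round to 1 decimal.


Precision = TP / (TP + FP) = 61 / 86 = 0.7093
Recall = TP / (TP + FN) = 61 / 76 = 0.8026
F1 = 2 * P * R / (P + R)
= 2 * 0.7093 * 0.8026 / (0.7093 + 0.8026)
= 1.1386 / 1.5119
= 0.7531
As percentage: 75.3%

75.3


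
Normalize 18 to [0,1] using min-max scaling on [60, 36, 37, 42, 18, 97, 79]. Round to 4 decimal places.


Min = 18, Max = 97
Range = 97 - 18 = 79
Scaled = (x - min) / (max - min)
= (18 - 18) / 79
= 0 / 79
= 0.0000

0.0000


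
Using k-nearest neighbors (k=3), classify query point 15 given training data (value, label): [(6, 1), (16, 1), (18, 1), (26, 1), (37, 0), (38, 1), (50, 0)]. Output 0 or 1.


Distances from query 15:
Point 16 (class 1): distance = 1
Point 18 (class 1): distance = 3
Point 6 (class 1): distance = 9
K=3 nearest neighbors: classes = [1, 1, 1]
Votes for class 1: 3 / 3
Majority vote => class 1

1


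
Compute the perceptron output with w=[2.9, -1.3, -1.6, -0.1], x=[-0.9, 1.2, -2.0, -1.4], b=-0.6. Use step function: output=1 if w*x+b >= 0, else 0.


z = w . x + b
= 2.9*-0.9 + -1.3*1.2 + -1.6*-2.0 + -0.1*-1.4 + -0.6
= -2.61 + -1.56 + 3.2 + 0.14 + -0.6
= -0.83 + -0.6
= -1.43
Since z = -1.43 < 0, output = 0

0


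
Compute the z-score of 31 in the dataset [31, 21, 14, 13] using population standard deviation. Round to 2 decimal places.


Mean = (31 + 21 + 14 + 13) / 4 = 19.75
Variance = sum((x_i - mean)^2) / n = 51.6875
Std = sqrt(51.6875) = 7.1894
Z = (x - mean) / std
= (31 - 19.75) / 7.1894
= 11.25 / 7.1894
= 1.56

1.56


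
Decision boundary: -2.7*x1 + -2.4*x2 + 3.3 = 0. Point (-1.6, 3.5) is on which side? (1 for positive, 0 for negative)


Compute -2.7 * -1.6 + -2.4 * 3.5 + 3.3
= 4.32 + -8.4 + 3.3
= -0.78
Since -0.78 < 0, the point is on the negative side.

0


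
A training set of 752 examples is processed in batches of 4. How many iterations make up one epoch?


Iterations per epoch = dataset_size / batch_size
= 752 / 4
= 188

188


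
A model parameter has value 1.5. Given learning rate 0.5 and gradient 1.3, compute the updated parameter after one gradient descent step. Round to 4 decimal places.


w_new = w_old - lr * gradient
= 1.5 - 0.5 * 1.3
= 1.5 - (0.65)
= 0.8500

0.8500


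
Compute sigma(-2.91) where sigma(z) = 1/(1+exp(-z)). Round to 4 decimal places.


sigmoid(z) = 1 / (1 + exp(-z))
exp(-(-2.91)) = exp(2.91) = 18.3568
1 + 18.3568 = 19.3568
1 / 19.3568 = 0.0517

0.0517


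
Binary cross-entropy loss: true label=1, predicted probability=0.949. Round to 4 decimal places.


For y=1: Loss = -log(p)
= -log(0.949)
= -(-0.0523)
= 0.0523

0.0523


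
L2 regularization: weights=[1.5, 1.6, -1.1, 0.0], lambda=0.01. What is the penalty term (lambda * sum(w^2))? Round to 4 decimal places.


Squaring each weight:
1.5^2 = 2.25
1.6^2 = 2.56
(-1.1)^2 = 1.21
0.0^2 = 0.0
Sum of squares = 6.02
Penalty = 0.01 * 6.02 = 0.0602

0.0602


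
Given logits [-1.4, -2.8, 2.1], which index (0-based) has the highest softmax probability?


Softmax is a monotonic transformation, so it preserves the argmax.
We need to find the index of the maximum logit.
Index 0: -1.4
Index 1: -2.8
Index 2: 2.1
Maximum logit = 2.1 at index 2

2


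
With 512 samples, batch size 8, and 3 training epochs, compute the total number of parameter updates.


Iterations per epoch = 512 / 8 = 64
Total updates = iterations_per_epoch * epochs
= 64 * 3
= 192

192


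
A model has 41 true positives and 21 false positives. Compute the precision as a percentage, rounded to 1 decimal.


Precision = TP / (TP + FP) * 100
= 41 / (41 + 21)
= 41 / 62
= 0.6613
= 66.1%

66.1


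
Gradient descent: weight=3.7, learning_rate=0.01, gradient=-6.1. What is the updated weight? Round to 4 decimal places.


w_new = w_old - lr * gradient
= 3.7 - 0.01 * -6.1
= 3.7 - (-0.061)
= 3.7610

3.7610


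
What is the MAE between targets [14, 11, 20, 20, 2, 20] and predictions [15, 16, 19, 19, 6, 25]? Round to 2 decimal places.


Absolute errors: [1, 5, 1, 1, 4, 5]
Sum of absolute errors = 17
MAE = 17 / 6 = 2.83

2.83


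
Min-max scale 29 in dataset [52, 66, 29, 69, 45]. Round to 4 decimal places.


Min = 29, Max = 69
Range = 69 - 29 = 40
Scaled = (x - min) / (max - min)
= (29 - 29) / 40
= 0 / 40
= 0.0000

0.0000


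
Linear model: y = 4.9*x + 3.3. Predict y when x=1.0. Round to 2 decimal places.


y = 4.9 * 1.0 + (3.3)
= 4.9 + (3.3)
= 8.20

8.20


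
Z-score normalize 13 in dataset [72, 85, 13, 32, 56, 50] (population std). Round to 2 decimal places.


Mean = (72 + 85 + 13 + 32 + 56 + 50) / 6 = 51.3333
Variance = sum((x_i - mean)^2) / n = 571.2222
Std = sqrt(571.2222) = 23.9003
Z = (x - mean) / std
= (13 - 51.3333) / 23.9003
= -38.3333 / 23.9003
= -1.60

-1.60


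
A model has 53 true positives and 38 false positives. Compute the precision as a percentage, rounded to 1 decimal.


Precision = TP / (TP + FP) * 100
= 53 / (53 + 38)
= 53 / 91
= 0.5824
= 58.2%

58.2


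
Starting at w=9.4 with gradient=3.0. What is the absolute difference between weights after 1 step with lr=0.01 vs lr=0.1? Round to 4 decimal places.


With lr=0.01: w_new = 9.4 - 0.01 * 3.0 = 9.37
With lr=0.1: w_new = 9.4 - 0.1 * 3.0 = 9.1
Absolute difference = |9.37 - 9.1|
= 0.2700

0.2700


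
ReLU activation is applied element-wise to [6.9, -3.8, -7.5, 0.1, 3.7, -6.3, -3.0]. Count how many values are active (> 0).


ReLU(x) = max(0, x) for each element:
ReLU(6.9) = 6.9
ReLU(-3.8) = 0
ReLU(-7.5) = 0
ReLU(0.1) = 0.1
ReLU(3.7) = 3.7
ReLU(-6.3) = 0
ReLU(-3.0) = 0
Active neurons (>0): 3

3


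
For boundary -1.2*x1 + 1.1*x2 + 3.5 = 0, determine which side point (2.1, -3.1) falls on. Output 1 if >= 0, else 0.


Compute -1.2 * 2.1 + 1.1 * -3.1 + 3.5
= -2.52 + -3.41 + 3.5
= -2.43
Since -2.43 < 0, the point is on the negative side.

0


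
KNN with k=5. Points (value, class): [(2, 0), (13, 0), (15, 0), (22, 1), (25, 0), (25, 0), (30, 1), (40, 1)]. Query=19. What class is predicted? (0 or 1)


Distances from query 19:
Point 22 (class 1): distance = 3
Point 15 (class 0): distance = 4
Point 13 (class 0): distance = 6
Point 25 (class 0): distance = 6
Point 25 (class 0): distance = 6
K=5 nearest neighbors: classes = [1, 0, 0, 0, 0]
Votes for class 1: 1 / 5
Majority vote => class 0

0


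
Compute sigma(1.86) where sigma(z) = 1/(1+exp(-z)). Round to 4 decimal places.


sigmoid(z) = 1 / (1 + exp(-z))
exp(-(1.86)) = exp(-1.86) = 0.1557
1 + 0.1557 = 1.1557
1 / 1.1557 = 0.8653

0.8653


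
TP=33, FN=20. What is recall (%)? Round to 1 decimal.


Recall = TP / (TP + FN) * 100
= 33 / (33 + 20)
= 33 / 53
= 0.6226
= 62.3%

62.3


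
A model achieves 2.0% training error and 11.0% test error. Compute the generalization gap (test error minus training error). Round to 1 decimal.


Generalization gap = test_error - train_error
= 11.0 - 2.0
= 9.0%
A moderate gap.

9.0


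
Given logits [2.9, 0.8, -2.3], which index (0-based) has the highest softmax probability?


Softmax is a monotonic transformation, so it preserves the argmax.
We need to find the index of the maximum logit.
Index 0: 2.9
Index 1: 0.8
Index 2: -2.3
Maximum logit = 2.9 at index 0

0


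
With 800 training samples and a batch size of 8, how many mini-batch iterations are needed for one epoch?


Iterations per epoch = dataset_size / batch_size
= 800 / 8
= 100

100
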